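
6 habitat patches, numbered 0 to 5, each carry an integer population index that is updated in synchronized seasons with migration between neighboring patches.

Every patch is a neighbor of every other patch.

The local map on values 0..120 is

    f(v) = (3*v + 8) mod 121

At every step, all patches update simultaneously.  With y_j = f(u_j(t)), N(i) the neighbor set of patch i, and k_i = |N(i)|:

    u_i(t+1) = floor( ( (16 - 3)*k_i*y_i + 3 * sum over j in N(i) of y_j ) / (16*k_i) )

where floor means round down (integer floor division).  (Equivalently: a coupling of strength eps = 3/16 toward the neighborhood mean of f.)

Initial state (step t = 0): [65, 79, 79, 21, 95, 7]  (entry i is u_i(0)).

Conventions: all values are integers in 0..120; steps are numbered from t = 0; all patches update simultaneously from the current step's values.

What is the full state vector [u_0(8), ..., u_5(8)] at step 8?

Answer: [19, 62, 62, 53, 13, 67]

Derivation:
t=0: [65, 79, 79, 21, 95, 7]
t=1: [72, 11, 11, 63, 48, 31]
t=2: [94, 46, 46, 73, 38, 93]
t=3: [46, 28, 28, 91, 10, 44]
t=4: [30, 82, 82, 41, 40, 26]
t=5: [84, 17, 17, 16, 13, 75]
t=6: [27, 58, 58, 56, 49, 99]
t=7: [82, 60, 60, 56, 39, 62]
t=8: [19, 62, 62, 53, 13, 67]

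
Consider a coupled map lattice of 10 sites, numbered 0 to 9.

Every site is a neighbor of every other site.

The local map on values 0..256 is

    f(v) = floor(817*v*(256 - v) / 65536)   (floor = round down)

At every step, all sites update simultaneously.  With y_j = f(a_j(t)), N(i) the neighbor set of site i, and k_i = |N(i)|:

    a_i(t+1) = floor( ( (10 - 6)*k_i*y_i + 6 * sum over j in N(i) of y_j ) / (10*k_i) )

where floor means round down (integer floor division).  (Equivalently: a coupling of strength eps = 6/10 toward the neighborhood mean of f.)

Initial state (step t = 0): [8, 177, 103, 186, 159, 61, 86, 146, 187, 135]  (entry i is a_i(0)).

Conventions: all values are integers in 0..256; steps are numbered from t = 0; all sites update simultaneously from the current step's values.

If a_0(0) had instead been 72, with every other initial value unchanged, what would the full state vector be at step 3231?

Simulating step by step:
t=0: [72, 177, 103, 186, 159, 61, 86, 146, 187, 135]
t=1: [173, 176, 184, 172, 182, 168, 179, 185, 172, 186]
t=2: [174, 173, 170, 175, 170, 176, 172, 169, 175, 169]
t=3: [178, 179, 180, 178, 180, 177, 179, 180, 178, 180]
t=4: [172, 171, 171, 172, 171, 172, 171, 171, 172, 171]
t=5: [180, 180, 180, 180, 180, 180, 180, 180, 180, 180]
t=6: [170, 170, 170, 170, 170, 170, 170, 170, 170, 170]
t=7: [182, 182, 182, 182, 182, 182, 182, 182, 182, 182]
t=8: [167, 167, 167, 167, 167, 167, 167, 167, 167, 167]
t=9: [185, 185, 185, 185, 185, 185, 185, 185, 185, 185]
t=10: [163, 163, 163, 163, 163, 163, 163, 163, 163, 163]
t=11: [188, 188, 188, 188, 188, 188, 188, 188, 188, 188]
t=12: [159, 159, 159, 159, 159, 159, 159, 159, 159, 159]
t=13: [192, 192, 192, 192, 192, 192, 192, 192, 192, 192]
t=14: [153, 153, 153, 153, 153, 153, 153, 153, 153, 153]
t=15: [196, 196, 196, 196, 196, 196, 196, 196, 196, 196]
t=16: [146, 146, 146, 146, 146, 146, 146, 146, 146, 146]
t=17: [200, 200, 200, 200, 200, 200, 200, 200, 200, 200]
t=18: [139, 139, 139, 139, 139, 139, 139, 139, 139, 139]
t=19: [202, 202, 202, 202, 202, 202, 202, 202, 202, 202]
t=20: [135, 135, 135, 135, 135, 135, 135, 135, 135, 135]
t=21: [203, 203, 203, 203, 203, 203, 203, 203, 203, 203]
t=22: [134, 134, 134, 134, 134, 134, 134, 134, 134, 134]
t=23: [203, 203, 203, 203, 203, 203, 203, 203, 203, 203]

Answer: [203, 203, 203, 203, 203, 203, 203, 203, 203, 203]
Key observation: The state at step 21, [203, 203, 203, 203, 203, 203, 203, 203, 203, 203], reappears at step 23: the system is in a cycle of period 2 from step 21 on.  Therefore the state at step 3231 equals the state at step 21 + ((3231 - 21) mod 2) = 21, which is [203, 203, 203, 203, 203, 203, 203, 203, 203, 203].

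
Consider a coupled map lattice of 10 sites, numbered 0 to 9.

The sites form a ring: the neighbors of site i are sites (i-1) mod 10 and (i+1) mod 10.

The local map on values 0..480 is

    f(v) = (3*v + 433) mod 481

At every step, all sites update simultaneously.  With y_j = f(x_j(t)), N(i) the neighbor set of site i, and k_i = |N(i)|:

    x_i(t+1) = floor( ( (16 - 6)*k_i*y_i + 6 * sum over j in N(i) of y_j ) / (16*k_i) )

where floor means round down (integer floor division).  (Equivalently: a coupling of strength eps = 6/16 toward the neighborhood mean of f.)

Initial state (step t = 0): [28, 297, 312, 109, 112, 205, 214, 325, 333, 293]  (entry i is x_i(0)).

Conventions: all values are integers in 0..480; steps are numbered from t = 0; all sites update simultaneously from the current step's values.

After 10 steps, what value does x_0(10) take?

Simulating step by step:
t=0: [28, 297, 312, 109, 112, 205, 214, 325, 333, 293]
t=1: [156, 309, 374, 304, 248, 128, 170, 388, 443, 313]
t=2: [414, 348, 216, 300, 269, 336, 380, 242, 305, 394]
t=3: [183, 87, 150, 306, 333, 375, 208, 219, 310, 223]
t=4: [78, 212, 364, 406, 388, 177, 104, 173, 300, 166]
t=5: [220, 117, 110, 174, 135, 79, 253, 413, 404, 385]
t=6: [165, 266, 321, 416, 347, 228, 222, 224, 196, 153]
t=7: [406, 333, 366, 235, 93, 128, 141, 126, 140, 351]
t=8: [226, 349, 176, 169, 240, 323, 359, 346, 302, 135]
t=9: [167, 141, 393, 412, 287, 323, 129, 100, 307, 321]
t=10: [434, 351, 218, 235, 332, 400, 341, 294, 373, 429]

Answer: x_0(10) = 434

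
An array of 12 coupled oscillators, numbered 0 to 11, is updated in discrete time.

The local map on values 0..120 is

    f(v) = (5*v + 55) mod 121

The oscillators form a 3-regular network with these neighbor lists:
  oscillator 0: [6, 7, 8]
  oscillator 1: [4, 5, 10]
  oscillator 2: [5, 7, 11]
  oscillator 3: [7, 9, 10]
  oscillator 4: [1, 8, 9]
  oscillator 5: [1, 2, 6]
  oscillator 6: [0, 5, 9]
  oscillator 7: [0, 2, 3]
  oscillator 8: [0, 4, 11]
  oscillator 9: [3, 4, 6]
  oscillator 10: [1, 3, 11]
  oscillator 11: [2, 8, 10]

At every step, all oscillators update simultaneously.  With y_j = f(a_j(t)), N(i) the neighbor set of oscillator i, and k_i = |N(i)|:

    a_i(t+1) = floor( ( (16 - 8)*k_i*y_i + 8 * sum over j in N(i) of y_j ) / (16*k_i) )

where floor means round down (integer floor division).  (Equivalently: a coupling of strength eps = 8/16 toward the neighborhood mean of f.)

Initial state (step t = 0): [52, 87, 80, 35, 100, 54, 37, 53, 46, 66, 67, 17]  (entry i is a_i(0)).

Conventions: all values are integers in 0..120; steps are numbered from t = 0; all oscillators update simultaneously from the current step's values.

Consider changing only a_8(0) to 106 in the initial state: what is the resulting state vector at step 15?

Answer: [55, 67, 71, 74, 75, 53, 34, 91, 62, 44, 66, 62]
Key observation: This trace re-runs the system from the modified initial state.

Derivation:
t=0: [52, 87, 80, 35, 100, 54, 37, 53, 106, 66, 67, 17]
t=1: [86, 33, 76, 75, 57, 77, 89, 84, 77, 60, 35, 46]
t=2: [34, 96, 74, 89, 97, 69, 39, 79, 62, 86, 89, 64]
t=3: [68, 43, 53, 25, 37, 38, 27, 73, 29, 13, 21, 19]
t=4: [50, 40, 53, 65, 97, 30, 60, 56, 69, 101, 38, 47]
t=5: [72, 30, 76, 37, 49, 76, 93, 72, 46, 69, 14, 43]
t=6: [47, 64, 61, 75, 56, 68, 44, 66, 44, 54, 40, 33]
t=7: [38, 29, 84, 53, 67, 43, 43, 49, 56, 73, 36, 76]
t=8: [31, 67, 82, 77, 51, 50, 28, 61, 63, 50, 95, 89]
t=9: [77, 43, 83, 76, 50, 65, 72, 103, 32, 68, 43, 33]
t=10: [77, 32, 87, 60, 57, 39, 47, 85, 86, 47, 47, 87]
t=11: [66, 72, 24, 92, 72, 28, 46, 91, 30, 67, 59, 12]
t=12: [36, 65, 62, 42, 53, 61, 42, 30, 73, 34, 87, 98]
t=13: [84, 42, 44, 43, 68, 66, 67, 65, 70, 72, 19, 41]
t=14: [70, 25, 26, 30, 35, 24, 44, 37, 48, 40, 26, 26]
t=15: [55, 67, 71, 74, 75, 53, 34, 91, 62, 44, 66, 62]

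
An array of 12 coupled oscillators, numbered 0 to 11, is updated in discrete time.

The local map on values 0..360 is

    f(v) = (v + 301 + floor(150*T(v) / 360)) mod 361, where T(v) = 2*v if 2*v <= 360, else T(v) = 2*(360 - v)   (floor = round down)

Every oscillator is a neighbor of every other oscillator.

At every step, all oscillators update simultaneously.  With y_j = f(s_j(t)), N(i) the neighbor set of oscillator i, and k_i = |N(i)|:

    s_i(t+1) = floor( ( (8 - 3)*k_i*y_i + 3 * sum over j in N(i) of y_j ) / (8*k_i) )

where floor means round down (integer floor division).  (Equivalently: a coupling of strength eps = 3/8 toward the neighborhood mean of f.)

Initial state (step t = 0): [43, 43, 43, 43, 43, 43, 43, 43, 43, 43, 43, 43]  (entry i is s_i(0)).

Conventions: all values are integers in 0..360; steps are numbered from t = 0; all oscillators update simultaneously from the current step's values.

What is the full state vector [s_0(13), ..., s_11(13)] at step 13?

Simulating step by step:
t=0: [43, 43, 43, 43, 43, 43, 43, 43, 43, 43, 43, 43]
t=1: [18, 18, 18, 18, 18, 18, 18, 18, 18, 18, 18, 18]
t=2: [334, 334, 334, 334, 334, 334, 334, 334, 334, 334, 334, 334]
t=3: [295, 295, 295, 295, 295, 295, 295, 295, 295, 295, 295, 295]
t=4: [289, 289, 289, 289, 289, 289, 289, 289, 289, 289, 289, 289]
t=5: [288, 288, 288, 288, 288, 288, 288, 288, 288, 288, 288, 288]
t=6: [288, 288, 288, 288, 288, 288, 288, 288, 288, 288, 288, 288]
t=7: [288, 288, 288, 288, 288, 288, 288, 288, 288, 288, 288, 288]
t=8: [288, 288, 288, 288, 288, 288, 288, 288, 288, 288, 288, 288]
t=9: [288, 288, 288, 288, 288, 288, 288, 288, 288, 288, 288, 288]
t=10: [288, 288, 288, 288, 288, 288, 288, 288, 288, 288, 288, 288]
t=11: [288, 288, 288, 288, 288, 288, 288, 288, 288, 288, 288, 288]
t=12: [288, 288, 288, 288, 288, 288, 288, 288, 288, 288, 288, 288]
t=13: [288, 288, 288, 288, 288, 288, 288, 288, 288, 288, 288, 288]

Answer: [288, 288, 288, 288, 288, 288, 288, 288, 288, 288, 288, 288]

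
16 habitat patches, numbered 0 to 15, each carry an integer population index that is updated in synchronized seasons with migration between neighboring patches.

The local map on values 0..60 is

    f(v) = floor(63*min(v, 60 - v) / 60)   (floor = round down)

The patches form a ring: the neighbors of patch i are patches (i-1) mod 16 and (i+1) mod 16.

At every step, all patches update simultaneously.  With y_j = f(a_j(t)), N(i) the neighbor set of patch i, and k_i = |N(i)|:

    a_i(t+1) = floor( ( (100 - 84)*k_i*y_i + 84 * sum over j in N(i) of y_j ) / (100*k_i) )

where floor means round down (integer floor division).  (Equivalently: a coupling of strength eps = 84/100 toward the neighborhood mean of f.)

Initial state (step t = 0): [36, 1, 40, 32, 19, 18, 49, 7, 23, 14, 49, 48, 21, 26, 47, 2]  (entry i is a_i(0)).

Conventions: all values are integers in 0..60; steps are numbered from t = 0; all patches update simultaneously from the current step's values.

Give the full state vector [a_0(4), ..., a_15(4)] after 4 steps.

Answer: [14, 13, 17, 16, 17, 16, 14, 13, 12, 12, 13, 14, 15, 14, 14, 12]

Derivation:
t=0: [36, 1, 40, 32, 19, 18, 49, 7, 23, 14, 49, 48, 21, 26, 47, 2]
t=1: [5, 19, 15, 21, 22, 15, 12, 15, 12, 16, 12, 15, 19, 19, 14, 16]
t=2: [15, 11, 19, 19, 19, 17, 14, 12, 14, 12, 14, 15, 17, 16, 16, 10]
t=3: [11, 16, 15, 19, 18, 16, 14, 13, 12, 13, 13, 15, 15, 16, 13, 14]
t=4: [14, 13, 17, 16, 17, 16, 14, 13, 12, 12, 13, 14, 15, 14, 14, 12]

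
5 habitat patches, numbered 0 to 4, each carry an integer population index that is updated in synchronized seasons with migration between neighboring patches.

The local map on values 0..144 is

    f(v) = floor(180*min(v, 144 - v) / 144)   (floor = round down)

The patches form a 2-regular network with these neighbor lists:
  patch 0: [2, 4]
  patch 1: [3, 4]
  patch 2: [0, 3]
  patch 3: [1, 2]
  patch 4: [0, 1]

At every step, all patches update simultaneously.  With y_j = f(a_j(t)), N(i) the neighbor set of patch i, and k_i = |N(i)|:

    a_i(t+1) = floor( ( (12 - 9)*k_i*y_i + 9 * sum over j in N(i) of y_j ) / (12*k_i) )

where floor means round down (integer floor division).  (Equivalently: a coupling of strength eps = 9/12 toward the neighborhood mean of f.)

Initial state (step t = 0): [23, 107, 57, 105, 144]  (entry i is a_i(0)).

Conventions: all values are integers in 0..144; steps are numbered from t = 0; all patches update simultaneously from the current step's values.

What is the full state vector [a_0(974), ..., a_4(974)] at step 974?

Simulating step by step:
t=0: [23, 107, 57, 105, 144]
t=1: [33, 29, 46, 55, 27]
t=2: [44, 46, 55, 51, 37]
t=3: [56, 55, 61, 62, 53]
t=4: [70, 70, 74, 73, 68]
t=5: [86, 86, 87, 87, 86]
t=6: [71, 71, 71, 71, 72]
t=7: [88, 88, 88, 88, 88]
t=8: [70, 70, 70, 70, 70]
t=9: [87, 87, 87, 87, 87]
t=10: [71, 71, 71, 71, 71]
t=11: [88, 88, 88, 88, 88]

Answer: [71, 71, 71, 71, 71]
Key observation: The state at step 7, [88, 88, 88, 88, 88], reappears at step 11: the system is in a cycle of period 4 from step 7 on.  Therefore the state at step 974 equals the state at step 7 + ((974 - 7) mod 4) = 10, which is [71, 71, 71, 71, 71].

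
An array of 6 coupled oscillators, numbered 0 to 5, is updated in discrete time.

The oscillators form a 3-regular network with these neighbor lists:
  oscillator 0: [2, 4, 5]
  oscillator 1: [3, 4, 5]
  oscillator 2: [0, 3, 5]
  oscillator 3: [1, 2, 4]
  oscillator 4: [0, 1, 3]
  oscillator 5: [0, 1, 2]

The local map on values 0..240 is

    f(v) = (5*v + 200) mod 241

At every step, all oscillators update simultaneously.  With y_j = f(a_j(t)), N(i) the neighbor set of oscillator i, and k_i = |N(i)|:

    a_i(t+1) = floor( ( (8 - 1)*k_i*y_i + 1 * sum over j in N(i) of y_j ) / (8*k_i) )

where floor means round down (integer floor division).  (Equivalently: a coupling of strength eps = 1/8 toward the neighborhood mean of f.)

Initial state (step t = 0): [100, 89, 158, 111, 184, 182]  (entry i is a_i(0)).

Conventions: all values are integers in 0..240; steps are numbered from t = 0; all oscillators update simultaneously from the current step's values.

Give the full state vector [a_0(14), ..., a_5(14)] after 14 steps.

Simulating step by step:
t=0: [100, 89, 158, 111, 184, 182]
t=1: [204, 156, 39, 42, 153, 144]
t=2: [27, 29, 150, 155, 9, 180]
t=3: [97, 97, 208, 23, 12, 136]
t=4: [186, 188, 48, 75, 36, 155]
t=5: [159, 164, 185, 102, 139, 32]
t=6: [45, 70, 156, 215, 163, 114]
t=7: [165, 66, 26, 66, 58, 52]
t=8: [66, 53, 91, 48, 13, 199]
t=9: [59, 214, 171, 191, 40, 220]
t=10: [25, 75, 92, 180, 150, 90]
t=11: [97, 103, 171, 139, 211, 161]
t=12: [185, 214, 96, 166, 69, 57]
t=13: [151, 62, 182, 71, 67, 20]
t=14: [213, 32, 142, 73, 60, 68]

Answer: [213, 32, 142, 73, 60, 68]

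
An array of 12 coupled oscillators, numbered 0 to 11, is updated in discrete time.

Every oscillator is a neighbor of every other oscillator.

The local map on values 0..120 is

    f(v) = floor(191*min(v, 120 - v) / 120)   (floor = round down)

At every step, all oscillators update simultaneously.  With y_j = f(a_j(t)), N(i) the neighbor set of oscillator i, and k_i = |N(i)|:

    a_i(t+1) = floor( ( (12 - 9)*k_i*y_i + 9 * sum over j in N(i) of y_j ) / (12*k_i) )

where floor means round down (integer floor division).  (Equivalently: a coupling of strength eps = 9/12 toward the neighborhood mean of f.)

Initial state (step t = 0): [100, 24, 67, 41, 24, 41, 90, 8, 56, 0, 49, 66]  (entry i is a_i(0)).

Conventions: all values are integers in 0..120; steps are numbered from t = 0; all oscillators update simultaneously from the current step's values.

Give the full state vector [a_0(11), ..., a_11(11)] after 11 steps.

Answer: [95, 95, 95, 95, 95, 95, 95, 95, 95, 95, 95, 95]

Derivation:
t=0: [100, 24, 67, 41, 24, 41, 90, 8, 56, 0, 49, 66]
t=1: [48, 49, 58, 54, 49, 54, 51, 45, 59, 43, 57, 58]
t=2: [81, 81, 84, 82, 81, 82, 82, 80, 84, 79, 83, 84]
t=3: [60, 60, 59, 60, 60, 60, 60, 60, 59, 61, 59, 59]
t=4: [94, 94, 93, 94, 94, 94, 94, 94, 93, 93, 93, 93]
t=5: [41, 41, 41, 41, 41, 41, 41, 41, 41, 41, 41, 41]
t=6: [65, 65, 65, 65, 65, 65, 65, 65, 65, 65, 65, 65]
t=7: [87, 87, 87, 87, 87, 87, 87, 87, 87, 87, 87, 87]
t=8: [52, 52, 52, 52, 52, 52, 52, 52, 52, 52, 52, 52]
t=9: [82, 82, 82, 82, 82, 82, 82, 82, 82, 82, 82, 82]
t=10: [60, 60, 60, 60, 60, 60, 60, 60, 60, 60, 60, 60]
t=11: [95, 95, 95, 95, 95, 95, 95, 95, 95, 95, 95, 95]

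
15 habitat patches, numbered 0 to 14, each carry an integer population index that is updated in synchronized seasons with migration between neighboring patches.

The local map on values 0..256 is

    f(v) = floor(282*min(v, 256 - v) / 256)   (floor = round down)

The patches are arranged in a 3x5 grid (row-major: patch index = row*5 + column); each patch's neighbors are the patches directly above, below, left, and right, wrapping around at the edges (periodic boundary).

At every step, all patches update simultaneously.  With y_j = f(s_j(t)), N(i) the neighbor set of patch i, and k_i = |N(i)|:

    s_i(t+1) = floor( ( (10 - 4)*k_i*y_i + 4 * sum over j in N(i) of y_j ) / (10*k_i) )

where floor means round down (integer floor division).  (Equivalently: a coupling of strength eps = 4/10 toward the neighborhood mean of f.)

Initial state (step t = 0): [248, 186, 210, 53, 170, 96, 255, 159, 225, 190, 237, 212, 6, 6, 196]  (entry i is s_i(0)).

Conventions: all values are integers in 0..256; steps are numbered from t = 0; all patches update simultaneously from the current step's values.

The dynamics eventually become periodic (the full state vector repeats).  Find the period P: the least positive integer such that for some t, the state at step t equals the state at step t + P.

Simulating step by step:
t=0: [248, 186, 210, 53, 170, 96, 255, 159, 225, 190, 237, 212, 6, 6, 196]
t=1: [34, 56, 54, 53, 76, 73, 34, 72, 44, 73, 34, 39, 24, 20, 58]
t=2: [48, 54, 57, 56, 73, 67, 48, 64, 52, 75, 44, 41, 35, 32, 60]
t=3: [57, 56, 60, 60, 74, 67, 55, 62, 59, 76, 52, 46, 44, 43, 64]
t=4: [64, 60, 63, 65, 76, 70, 61, 64, 64, 78, 59, 52, 51, 53, 68]
t=5: [71, 65, 67, 70, 79, 74, 67, 68, 70, 81, 66, 59, 59, 61, 73]
t=6: [77, 71, 72, 76, 84, 79, 72, 73, 76, 85, 73, 66, 66, 70, 79]
t=7: [84, 78, 78, 82, 89, 85, 79, 79, 83, 90, 81, 74, 74, 78, 86]
t=8: [91, 85, 85, 89, 96, 92, 86, 86, 90, 97, 89, 82, 82, 86, 93]
t=9: [99, 93, 93, 97, 103, 100, 94, 94, 98, 104, 98, 91, 91, 95, 101]
t=10: [108, 102, 102, 106, 111, 109, 103, 103, 106, 112, 107, 101, 100, 104, 110]
t=11: [117, 112, 112, 116, 121, 119, 113, 112, 116, 121, 117, 111, 111, 114, 120]
t=12: [128, 123, 123, 127, 131, 129, 124, 123, 127, 132, 128, 122, 122, 125, 131]
t=13: [139, 135, 135, 138, 137, 138, 135, 135, 138, 136, 139, 135, 134, 137, 137]
t=14: [128, 132, 132, 129, 130, 129, 132, 132, 129, 131, 128, 132, 133, 130, 130]
t=15: [140, 136, 136, 138, 138, 138, 136, 136, 138, 137, 140, 136, 135, 137, 138]
t=16: [127, 131, 131, 129, 129, 129, 131, 131, 129, 130, 127, 131, 132, 130, 129]
t=17: [138, 137, 137, 138, 138, 138, 137, 137, 138, 138, 138, 137, 136, 138, 138]
t=18: [129, 130, 130, 129, 129, 129, 130, 130, 129, 129, 129, 130, 131, 129, 129]
t=19: [138, 138, 138, 138, 139, 138, 138, 138, 138, 139, 138, 138, 137, 138, 139]
t=20: [128, 129, 129, 128, 128, 128, 129, 129, 128, 128, 128, 129, 130, 129, 128]
t=21: [140, 139, 139, 140, 141, 140, 139, 139, 140, 141, 140, 139, 138, 139, 140]
t=22: [127, 127, 128, 127, 126, 127, 127, 128, 127, 126, 127, 128, 128, 127, 126]
t=23: [138, 139, 140, 139, 138, 138, 139, 140, 139, 138, 139, 140, 140, 139, 138]
t=24: [128, 127, 127, 128, 128, 128, 127, 127, 128, 128, 128, 127, 127, 128, 128]
t=25: [140, 139, 139, 140, 141, 140, 139, 139, 140, 141, 140, 139, 139, 140, 141]
t=26: [127, 127, 127, 127, 126, 127, 127, 127, 127, 126, 127, 127, 127, 127, 126]
t=27: [138, 139, 139, 138, 138, 138, 139, 139, 138, 138, 138, 139, 139, 138, 138]
t=28: [128, 128, 128, 128, 129, 128, 128, 128, 128, 129, 128, 128, 128, 128, 129]
t=29: [140, 141, 141, 140, 139, 140, 141, 141, 140, 139, 140, 141, 141, 140, 139]
t=30: [127, 126, 126, 127, 127, 127, 126, 126, 127, 127, 127, 126, 126, 127, 127]
t=31: [138, 138, 138, 138, 139, 138, 138, 138, 138, 139, 138, 138, 138, 138, 139]
t=32: [128, 129, 129, 128, 128, 128, 129, 129, 128, 128, 128, 129, 129, 128, 128]
t=33: [140, 139, 139, 140, 141, 140, 139, 139, 140, 141, 140, 139, 139, 140, 141]

Answer: 8
Key observation: The state at step 25, [140, 139, 139, 140, 141, 140, 139, 139, 140, 141, 140, 139, 139, 140, 141], reappears at step 33 — and no state repeats earlier — so the cycle the system enters has period 8.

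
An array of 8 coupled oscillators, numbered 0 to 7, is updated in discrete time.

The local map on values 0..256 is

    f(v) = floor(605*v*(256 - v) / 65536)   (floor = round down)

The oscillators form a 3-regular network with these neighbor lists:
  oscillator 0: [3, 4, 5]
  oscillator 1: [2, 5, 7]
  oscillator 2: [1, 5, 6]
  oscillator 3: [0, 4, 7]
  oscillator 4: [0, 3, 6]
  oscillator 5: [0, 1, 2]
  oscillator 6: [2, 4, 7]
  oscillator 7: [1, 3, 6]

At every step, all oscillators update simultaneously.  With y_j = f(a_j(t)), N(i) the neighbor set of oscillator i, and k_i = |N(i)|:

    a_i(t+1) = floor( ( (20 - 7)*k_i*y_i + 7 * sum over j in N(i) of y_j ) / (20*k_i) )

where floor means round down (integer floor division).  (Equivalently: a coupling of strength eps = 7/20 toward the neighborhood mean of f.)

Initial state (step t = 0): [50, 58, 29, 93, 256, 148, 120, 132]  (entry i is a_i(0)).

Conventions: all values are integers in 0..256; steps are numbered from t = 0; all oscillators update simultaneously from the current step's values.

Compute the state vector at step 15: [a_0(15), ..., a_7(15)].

Simulating step by step:
t=0: [50, 58, 29, 93, 256, 148, 120, 132]
t=1: [95, 110, 86, 119, 44, 126, 122, 144]
t=2: [136, 146, 139, 141, 107, 147, 140, 148]
t=3: [149, 148, 149, 148, 147, 147, 148, 147]
t=4: [147, 147, 147, 147, 147, 147, 147, 147]
t=5: [147, 147, 147, 147, 147, 147, 147, 147]
t=6: [147, 147, 147, 147, 147, 147, 147, 147]
t=7: [147, 147, 147, 147, 147, 147, 147, 147]
t=8: [147, 147, 147, 147, 147, 147, 147, 147]
t=9: [147, 147, 147, 147, 147, 147, 147, 147]
t=10: [147, 147, 147, 147, 147, 147, 147, 147]
t=11: [147, 147, 147, 147, 147, 147, 147, 147]
t=12: [147, 147, 147, 147, 147, 147, 147, 147]
t=13: [147, 147, 147, 147, 147, 147, 147, 147]
t=14: [147, 147, 147, 147, 147, 147, 147, 147]
t=15: [147, 147, 147, 147, 147, 147, 147, 147]

Answer: [147, 147, 147, 147, 147, 147, 147, 147]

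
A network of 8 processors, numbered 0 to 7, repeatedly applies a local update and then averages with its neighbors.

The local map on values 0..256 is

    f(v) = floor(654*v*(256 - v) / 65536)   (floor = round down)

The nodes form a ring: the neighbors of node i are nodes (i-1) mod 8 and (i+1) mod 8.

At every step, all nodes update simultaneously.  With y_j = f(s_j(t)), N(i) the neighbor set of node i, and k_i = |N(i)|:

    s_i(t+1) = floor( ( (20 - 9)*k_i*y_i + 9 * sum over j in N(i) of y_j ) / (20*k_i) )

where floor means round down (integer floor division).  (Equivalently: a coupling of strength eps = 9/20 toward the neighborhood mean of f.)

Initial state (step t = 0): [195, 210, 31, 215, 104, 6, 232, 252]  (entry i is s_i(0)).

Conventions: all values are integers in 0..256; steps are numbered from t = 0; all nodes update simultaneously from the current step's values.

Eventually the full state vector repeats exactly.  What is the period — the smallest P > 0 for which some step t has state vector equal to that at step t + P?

Answer: 2
Key observation: The state at step 6, [155, 155, 155, 155, 155, 155, 155, 155], reappears at step 8 — and no state repeats earlier — so the cycle the system enters has period 2.

Derivation:
t=0: [195, 210, 31, 215, 104, 6, 232, 252]
t=1: [88, 94, 79, 98, 109, 55, 35, 44]
t=2: [135, 147, 145, 151, 146, 113, 88, 101]
t=3: [160, 160, 159, 158, 159, 157, 152, 155]
t=4: [153, 153, 153, 153, 153, 155, 156, 155]
t=5: [156, 157, 157, 157, 156, 156, 155, 156]
t=6: [155, 155, 155, 155, 155, 155, 155, 155]
t=7: [156, 156, 156, 156, 156, 156, 156, 156]
t=8: [155, 155, 155, 155, 155, 155, 155, 155]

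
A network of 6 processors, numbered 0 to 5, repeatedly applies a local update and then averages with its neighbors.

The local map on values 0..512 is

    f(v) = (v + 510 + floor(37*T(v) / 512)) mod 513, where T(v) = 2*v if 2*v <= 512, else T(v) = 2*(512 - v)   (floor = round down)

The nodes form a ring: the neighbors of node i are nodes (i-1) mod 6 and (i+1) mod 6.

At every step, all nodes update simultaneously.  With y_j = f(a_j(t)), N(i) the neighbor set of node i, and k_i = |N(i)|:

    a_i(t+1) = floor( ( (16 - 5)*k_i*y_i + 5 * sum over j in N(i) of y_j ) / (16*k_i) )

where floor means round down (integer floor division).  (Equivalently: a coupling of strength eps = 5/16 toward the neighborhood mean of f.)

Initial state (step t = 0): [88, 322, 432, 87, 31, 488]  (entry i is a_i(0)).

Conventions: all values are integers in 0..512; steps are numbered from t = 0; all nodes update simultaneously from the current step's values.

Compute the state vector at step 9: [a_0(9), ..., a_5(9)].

Answer: [414, 417, 411, 401, 398, 405]

Derivation:
t=0: [88, 322, 432, 87, 31, 488]
t=1: [197, 321, 371, 139, 113, 355]
t=2: [264, 332, 345, 187, 169, 311]
t=3: [311, 347, 340, 231, 216, 307]
t=4: [341, 361, 346, 273, 260, 319]
t=5: [361, 374, 358, 311, 302, 338]
t=6: [377, 386, 372, 342, 335, 358]
t=7: [391, 397, 386, 366, 361, 376]
t=8: [403, 407, 399, 385, 381, 392]
t=9: [414, 417, 411, 401, 398, 405]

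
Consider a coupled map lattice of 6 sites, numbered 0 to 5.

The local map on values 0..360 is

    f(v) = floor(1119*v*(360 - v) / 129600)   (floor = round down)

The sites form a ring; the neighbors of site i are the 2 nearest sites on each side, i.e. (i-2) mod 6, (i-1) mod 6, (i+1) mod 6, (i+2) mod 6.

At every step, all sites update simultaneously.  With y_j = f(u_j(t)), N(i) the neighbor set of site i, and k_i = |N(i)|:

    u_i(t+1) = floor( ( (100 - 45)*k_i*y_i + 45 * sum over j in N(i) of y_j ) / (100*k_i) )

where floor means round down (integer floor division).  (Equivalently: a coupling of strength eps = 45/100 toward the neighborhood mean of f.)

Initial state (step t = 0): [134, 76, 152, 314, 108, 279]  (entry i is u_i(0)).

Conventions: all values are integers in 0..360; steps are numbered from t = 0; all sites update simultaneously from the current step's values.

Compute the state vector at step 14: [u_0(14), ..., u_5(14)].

Answer: [274, 274, 274, 274, 274, 274]

Derivation:
t=0: [134, 76, 152, 314, 108, 279]
t=1: [243, 198, 240, 167, 224, 197]
t=2: [254, 269, 255, 272, 262, 271]
t=3: [225, 214, 224, 211, 220, 212]
t=4: [264, 267, 264, 269, 265, 268]
t=5: [216, 214, 216, 212, 215, 213]
t=6: [268, 269, 268, 269, 269, 269]
t=7: [211, 211, 211, 211, 211, 211]
t=8: [271, 271, 271, 271, 271, 271]
t=9: [208, 208, 208, 208, 208, 208]
t=10: [272, 272, 272, 272, 272, 272]
t=11: [206, 206, 206, 206, 206, 206]
t=12: [273, 273, 273, 273, 273, 273]
t=13: [205, 205, 205, 205, 205, 205]
t=14: [274, 274, 274, 274, 274, 274]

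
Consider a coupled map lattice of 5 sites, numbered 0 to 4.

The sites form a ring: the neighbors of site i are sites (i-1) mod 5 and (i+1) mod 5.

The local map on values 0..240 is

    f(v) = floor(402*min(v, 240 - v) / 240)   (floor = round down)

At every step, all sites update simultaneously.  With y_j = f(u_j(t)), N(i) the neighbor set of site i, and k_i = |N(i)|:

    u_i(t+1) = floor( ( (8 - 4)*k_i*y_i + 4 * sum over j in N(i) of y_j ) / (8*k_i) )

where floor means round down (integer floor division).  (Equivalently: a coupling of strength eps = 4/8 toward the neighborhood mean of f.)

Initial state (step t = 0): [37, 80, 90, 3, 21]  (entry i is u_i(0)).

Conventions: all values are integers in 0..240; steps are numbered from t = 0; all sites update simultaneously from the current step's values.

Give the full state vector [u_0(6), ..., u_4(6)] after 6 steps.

Simulating step by step:
t=0: [37, 80, 90, 3, 21]
t=1: [72, 119, 109, 48, 34]
t=2: [123, 175, 160, 99, 78]
t=3: [157, 136, 135, 148, 155]
t=4: [148, 165, 169, 156, 144]
t=5: [148, 130, 125, 139, 153]
t=6: [159, 178, 184, 168, 153]

Answer: [159, 178, 184, 168, 153]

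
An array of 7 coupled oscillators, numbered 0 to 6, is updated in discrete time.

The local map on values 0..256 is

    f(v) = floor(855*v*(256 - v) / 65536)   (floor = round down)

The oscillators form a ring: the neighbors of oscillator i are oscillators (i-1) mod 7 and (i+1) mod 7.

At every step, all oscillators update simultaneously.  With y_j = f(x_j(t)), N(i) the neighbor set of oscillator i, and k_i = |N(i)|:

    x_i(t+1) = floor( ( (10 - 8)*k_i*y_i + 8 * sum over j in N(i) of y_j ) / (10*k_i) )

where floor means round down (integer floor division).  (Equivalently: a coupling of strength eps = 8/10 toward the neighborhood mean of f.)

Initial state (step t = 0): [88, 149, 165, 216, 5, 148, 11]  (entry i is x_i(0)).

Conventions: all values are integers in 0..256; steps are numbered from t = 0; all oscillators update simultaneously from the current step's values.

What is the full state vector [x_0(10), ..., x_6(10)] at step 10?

Answer: [213, 212, 212, 212, 212, 212, 212]

Derivation:
t=0: [88, 149, 165, 216, 5, 148, 11]
t=1: [135, 196, 166, 106, 131, 62, 167]
t=2: [181, 193, 182, 204, 187, 193, 186]
t=3: [166, 172, 153, 164, 152, 166, 167]
t=4: [191, 197, 194, 203, 197, 198, 193]
t=5: [155, 157, 147, 150, 145, 153, 155]
t=6: [203, 205, 205, 208, 206, 206, 204]
t=7: [137, 137, 133, 134, 132, 135, 137]
t=8: [212, 212, 212, 213, 213, 212, 212]
t=9: [121, 121, 120, 119, 119, 120, 121]
t=10: [213, 212, 212, 212, 212, 212, 212]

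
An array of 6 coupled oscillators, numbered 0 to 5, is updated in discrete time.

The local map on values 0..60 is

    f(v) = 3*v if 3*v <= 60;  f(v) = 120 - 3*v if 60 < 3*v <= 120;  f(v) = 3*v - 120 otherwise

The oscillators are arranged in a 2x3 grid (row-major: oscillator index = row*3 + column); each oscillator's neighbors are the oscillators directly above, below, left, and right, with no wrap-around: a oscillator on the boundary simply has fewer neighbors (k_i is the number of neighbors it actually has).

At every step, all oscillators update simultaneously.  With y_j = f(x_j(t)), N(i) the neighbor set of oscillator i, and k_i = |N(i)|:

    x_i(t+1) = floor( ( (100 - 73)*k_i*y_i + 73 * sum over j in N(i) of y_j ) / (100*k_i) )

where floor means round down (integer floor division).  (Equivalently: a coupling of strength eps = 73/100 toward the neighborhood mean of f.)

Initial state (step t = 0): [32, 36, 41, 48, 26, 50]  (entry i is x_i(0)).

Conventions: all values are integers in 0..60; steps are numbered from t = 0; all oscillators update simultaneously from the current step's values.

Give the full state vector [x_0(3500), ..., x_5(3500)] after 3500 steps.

Answer: [9, 9, 9, 9, 9, 9]
Key observation: The state at step 13, [27, 27, 27, 27, 27, 27], reappears at step 17: the system is in a cycle of period 4 from step 13 on.  Therefore the state at step 3500 equals the state at step 13 + ((3500 - 13) mod 4) = 16, which is [9, 9, 9, 9, 9, 9].

Derivation:
t=0: [32, 36, 41, 48, 26, 50]
t=1: [19, 20, 16, 30, 27, 24]
t=2: [48, 51, 52, 43, 44, 44]
t=3: [21, 26, 26, 15, 16, 20]
t=4: [47, 47, 48, 50, 48, 49]
t=5: [24, 22, 24, 24, 25, 24]
t=6: [50, 48, 50, 46, 48, 46]
t=7: [23, 26, 23, 24, 21, 24]
t=8: [46, 50, 46, 52, 48, 52]
t=9: [28, 22, 28, 25, 31, 25]
t=10: [45, 38, 45, 35, 42, 35]
t=11: [11, 10, 11, 11, 10, 11]
t=12: [31, 31, 31, 31, 31, 31]
t=13: [27, 27, 27, 27, 27, 27]
t=14: [39, 39, 39, 39, 39, 39]
t=15: [3, 3, 3, 3, 3, 3]
t=16: [9, 9, 9, 9, 9, 9]
t=17: [27, 27, 27, 27, 27, 27]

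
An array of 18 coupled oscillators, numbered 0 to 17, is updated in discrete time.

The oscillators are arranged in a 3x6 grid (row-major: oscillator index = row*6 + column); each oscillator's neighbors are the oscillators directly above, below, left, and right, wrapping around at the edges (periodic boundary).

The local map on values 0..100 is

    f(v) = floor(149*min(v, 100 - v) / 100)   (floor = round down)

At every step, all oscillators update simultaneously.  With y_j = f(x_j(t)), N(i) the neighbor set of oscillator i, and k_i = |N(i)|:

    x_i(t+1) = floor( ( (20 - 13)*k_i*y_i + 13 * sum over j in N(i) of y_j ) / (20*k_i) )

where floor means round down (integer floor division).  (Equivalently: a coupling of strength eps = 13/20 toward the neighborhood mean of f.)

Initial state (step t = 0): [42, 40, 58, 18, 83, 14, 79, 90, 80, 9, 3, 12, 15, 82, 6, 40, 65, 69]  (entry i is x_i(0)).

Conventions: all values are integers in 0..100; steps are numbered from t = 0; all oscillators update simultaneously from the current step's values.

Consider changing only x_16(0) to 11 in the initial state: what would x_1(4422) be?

Answer: x_1(4422) = 42
Key observation: The state at step 26, [49, 42, 49, 65, 70, 65, 49, 42, 49, 65, 70, 65, 49, 42, 49, 65, 70, 65], reappears at step 30: the system is in a cycle of period 4 from step 26 on.  Therefore the state at step 4422 equals the state at step 26 + ((4422 - 26) mod 4) = 26, which is [49, 42, 49, 65, 70, 65, 49, 42, 49, 65, 70, 65, 49, 42, 49, 65, 70, 65].

Derivation:
t=0: [42, 40, 58, 18, 83, 14, 79, 90, 80, 9, 3, 12, 15, 82, 6, 40, 11, 69]
t=1: [43, 47, 41, 34, 19, 31, 29, 28, 25, 23, 12, 22, 34, 25, 31, 30, 27, 28]
t=2: [56, 57, 54, 44, 34, 42, 45, 44, 42, 35, 27, 35, 47, 46, 45, 43, 35, 41]
t=3: [65, 65, 65, 60, 53, 58, 64, 65, 62, 55, 47, 55, 66, 67, 66, 60, 53, 59]
t=4: [53, 51, 53, 60, 66, 62, 54, 52, 55, 63, 69, 63, 52, 50, 52, 60, 66, 61]
t=5: [68, 71, 68, 58, 51, 57, 67, 70, 66, 56, 50, 56, 68, 72, 68, 58, 52, 58]
t=6: [49, 44, 49, 61, 69, 62, 50, 45, 50, 63, 70, 63, 48, 43, 48, 61, 68, 61]
t=7: [68, 67, 69, 58, 49, 57, 69, 68, 69, 57, 48, 56, 68, 66, 68, 57, 49, 57]
t=8: [49, 48, 49, 61, 69, 62, 49, 47, 49, 61, 69, 62, 50, 48, 49, 62, 69, 62]
t=9: [70, 71, 70, 58, 49, 57, 69, 71, 70, 58, 49, 57, 70, 71, 69, 57, 49, 57]
t=10: [47, 43, 47, 61, 69, 62, 47, 43, 47, 61, 69, 62, 47, 43, 47, 61, 70, 62]
t=11: [66, 65, 67, 58, 49, 56, 66, 65, 67, 58, 49, 56, 66, 65, 67, 57, 48, 56]
t=12: [52, 51, 51, 62, 69, 63, 52, 51, 51, 62, 69, 63, 52, 51, 51, 62, 69, 63]
t=13: [68, 72, 70, 57, 49, 56, 68, 72, 70, 57, 49, 56, 68, 72, 70, 57, 49, 56]
t=14: [48, 42, 46, 62, 70, 63, 48, 42, 46, 62, 70, 63, 48, 42, 46, 62, 70, 63]
t=15: [66, 64, 65, 56, 47, 55, 66, 64, 65, 56, 47, 55, 66, 64, 65, 56, 47, 55]
t=16: [53, 52, 54, 63, 68, 64, 53, 52, 54, 63, 68, 64, 53, 52, 54, 63, 68, 64]
t=17: [67, 70, 66, 55, 49, 54, 67, 70, 66, 55, 49, 54, 67, 70, 66, 55, 49, 54]
t=18: [51, 45, 51, 65, 71, 65, 51, 45, 51, 65, 71, 65, 51, 45, 51, 65, 71, 65]
t=19: [68, 68, 68, 53, 45, 53, 68, 68, 68, 53, 45, 53, 68, 68, 68, 53, 45, 53]
t=20: [50, 47, 50, 65, 67, 65, 50, 47, 50, 65, 67, 65, 50, 47, 50, 65, 67, 65]
t=21: [69, 71, 69, 55, 49, 55, 69, 71, 69, 55, 49, 55, 69, 71, 69, 55, 49, 55]
t=22: [48, 43, 48, 64, 71, 64, 48, 43, 48, 64, 71, 64, 48, 43, 48, 64, 71, 64]
t=23: [66, 66, 66, 54, 46, 54, 66, 66, 66, 54, 46, 54, 66, 66, 66, 54, 46, 54]
t=24: [52, 50, 52, 65, 68, 65, 52, 50, 52, 65, 68, 65, 52, 50, 52, 65, 68, 65]
t=25: [68, 73, 68, 54, 48, 54, 68, 73, 68, 54, 48, 54, 68, 73, 68, 54, 48, 54]
t=26: [49, 42, 49, 65, 70, 65, 49, 42, 49, 65, 70, 65, 49, 42, 49, 65, 70, 65]
t=27: [67, 65, 67, 54, 46, 54, 67, 65, 67, 54, 46, 54, 67, 65, 67, 54, 46, 54]
t=28: [52, 51, 52, 64, 68, 64, 52, 51, 52, 64, 68, 64, 52, 51, 52, 64, 68, 64]
t=29: [68, 72, 68, 54, 48, 54, 68, 72, 68, 54, 48, 54, 68, 72, 68, 54, 48, 54]
t=30: [49, 42, 49, 65, 70, 65, 49, 42, 49, 65, 70, 65, 49, 42, 49, 65, 70, 65]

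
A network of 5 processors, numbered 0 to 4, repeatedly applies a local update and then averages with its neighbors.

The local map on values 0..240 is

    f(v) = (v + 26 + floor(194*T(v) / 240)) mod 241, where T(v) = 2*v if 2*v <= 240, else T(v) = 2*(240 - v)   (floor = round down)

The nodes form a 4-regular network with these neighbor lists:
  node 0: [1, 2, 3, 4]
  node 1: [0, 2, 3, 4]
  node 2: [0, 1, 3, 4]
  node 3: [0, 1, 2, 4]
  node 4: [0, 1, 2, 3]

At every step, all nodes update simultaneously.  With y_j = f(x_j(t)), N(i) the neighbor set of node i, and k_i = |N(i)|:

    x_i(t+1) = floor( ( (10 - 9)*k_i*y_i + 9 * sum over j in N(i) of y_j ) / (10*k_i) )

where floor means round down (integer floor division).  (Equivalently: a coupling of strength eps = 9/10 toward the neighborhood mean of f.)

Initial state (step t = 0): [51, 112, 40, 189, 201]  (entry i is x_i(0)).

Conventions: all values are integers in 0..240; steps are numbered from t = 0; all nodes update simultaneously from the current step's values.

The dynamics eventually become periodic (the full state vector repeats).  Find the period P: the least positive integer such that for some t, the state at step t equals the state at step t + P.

Answer: 13
Key observation: The state at step 13, [94, 94, 94, 94, 94], reappears at step 26 — and no state repeats earlier — so the cycle the system enters has period 13.

Derivation:
t=0: [51, 112, 40, 189, 201]
t=1: [86, 96, 89, 99, 100]
t=2: [33, 29, 32, 28, 28]
t=3: [103, 104, 103, 104, 104]
t=4: [56, 55, 56, 55, 55]
t=5: [169, 170, 169, 170, 170]
t=6: [68, 68, 68, 68, 68]
t=7: [203, 203, 203, 203, 203]
t=8: [47, 47, 47, 47, 47]
t=9: [148, 148, 148, 148, 148]
t=10: [81, 81, 81, 81, 81]
t=11: [237, 237, 237, 237, 237]
t=12: [26, 26, 26, 26, 26]
t=13: [94, 94, 94, 94, 94]
t=14: [30, 30, 30, 30, 30]
t=15: [104, 104, 104, 104, 104]
t=16: [57, 57, 57, 57, 57]
t=17: [175, 175, 175, 175, 175]
t=18: [65, 65, 65, 65, 65]
t=19: [196, 196, 196, 196, 196]
t=20: [52, 52, 52, 52, 52]
t=21: [162, 162, 162, 162, 162]
t=22: [73, 73, 73, 73, 73]
t=23: [217, 217, 217, 217, 217]
t=24: [39, 39, 39, 39, 39]
t=25: [128, 128, 128, 128, 128]
t=26: [94, 94, 94, 94, 94]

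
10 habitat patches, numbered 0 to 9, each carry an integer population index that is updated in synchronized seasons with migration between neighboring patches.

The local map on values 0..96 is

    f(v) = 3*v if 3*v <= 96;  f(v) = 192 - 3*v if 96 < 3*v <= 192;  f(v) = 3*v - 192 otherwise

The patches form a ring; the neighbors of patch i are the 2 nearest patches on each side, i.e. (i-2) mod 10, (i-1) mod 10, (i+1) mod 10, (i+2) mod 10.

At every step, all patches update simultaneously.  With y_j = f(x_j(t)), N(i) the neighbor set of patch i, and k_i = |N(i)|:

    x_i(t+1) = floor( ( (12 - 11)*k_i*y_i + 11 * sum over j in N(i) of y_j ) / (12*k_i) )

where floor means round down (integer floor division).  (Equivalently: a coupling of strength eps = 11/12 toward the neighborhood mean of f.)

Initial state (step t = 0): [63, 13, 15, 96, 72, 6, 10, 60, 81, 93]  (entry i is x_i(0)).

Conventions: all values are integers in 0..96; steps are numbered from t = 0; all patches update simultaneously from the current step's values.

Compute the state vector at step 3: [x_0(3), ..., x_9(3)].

Answer: [20, 19, 19, 25, 25, 31, 31, 23, 26, 23]

Derivation:
t=0: [63, 13, 15, 96, 72, 6, 10, 60, 81, 93]
t=1: [51, 56, 40, 36, 45, 38, 26, 43, 34, 31]
t=2: [67, 68, 52, 59, 76, 71, 72, 82, 70, 57]
t=3: [20, 19, 19, 25, 25, 31, 31, 23, 26, 23]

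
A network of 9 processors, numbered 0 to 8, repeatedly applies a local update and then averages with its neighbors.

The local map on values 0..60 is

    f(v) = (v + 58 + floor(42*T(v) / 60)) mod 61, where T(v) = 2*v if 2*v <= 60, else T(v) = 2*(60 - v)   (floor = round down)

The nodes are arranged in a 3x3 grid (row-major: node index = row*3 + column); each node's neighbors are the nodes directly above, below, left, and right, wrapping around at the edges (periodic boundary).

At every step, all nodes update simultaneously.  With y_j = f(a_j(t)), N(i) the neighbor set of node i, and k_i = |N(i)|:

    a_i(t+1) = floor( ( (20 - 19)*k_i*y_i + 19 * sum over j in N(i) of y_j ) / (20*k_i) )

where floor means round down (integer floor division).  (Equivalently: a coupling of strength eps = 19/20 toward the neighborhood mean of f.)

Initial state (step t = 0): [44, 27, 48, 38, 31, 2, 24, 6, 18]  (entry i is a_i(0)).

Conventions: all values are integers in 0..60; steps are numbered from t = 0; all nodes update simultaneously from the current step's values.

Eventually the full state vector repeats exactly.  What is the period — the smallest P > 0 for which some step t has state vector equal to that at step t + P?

Answer: 2
Key observation: The state at step 13, [57, 57, 57, 57, 57, 57, 57, 57, 57], reappears at step 15 — and no state repeats earlier — so the cycle the system enters has period 2.

Derivation:
t=0: [44, 27, 48, 38, 31, 2, 24, 6, 18]
t=1: [13, 4, 10, 15, 4, 12, 16, 24, 17]
t=2: [23, 26, 23, 23, 28, 24, 37, 22, 33]
t=3: [42, 40, 43, 29, 50, 29, 38, 19, 38]
t=4: [3, 11, 3, 3, 13, 2, 13, 4, 12]
t=5: [14, 11, 12, 14, 9, 14, 10, 25, 10]
t=6: [25, 32, 25, 25, 34, 23, 33, 22, 32]
t=7: [33, 40, 32, 31, 39, 32, 40, 8, 39]
t=8: [5, 8, 5, 5, 8, 5, 8, 4, 8]
t=9: [12, 10, 12, 12, 10, 12, 10, 15, 10]
t=10: [23, 25, 23, 23, 25, 23, 25, 21, 25]
t=11: [54, 52, 54, 54, 52, 54, 52, 56, 52]
t=12: [59, 59, 59, 59, 59, 59, 59, 59, 59]
t=13: [57, 57, 57, 57, 57, 57, 57, 57, 57]
t=14: [58, 58, 58, 58, 58, 58, 58, 58, 58]
t=15: [57, 57, 57, 57, 57, 57, 57, 57, 57]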